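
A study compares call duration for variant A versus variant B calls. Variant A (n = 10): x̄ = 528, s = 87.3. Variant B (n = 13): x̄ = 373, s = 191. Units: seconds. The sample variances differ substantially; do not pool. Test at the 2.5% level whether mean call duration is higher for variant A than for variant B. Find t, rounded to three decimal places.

2.595

Let group 1 = variant A, group 2 = variant B. H0: μ_1 = μ_2; H1: μ_1 > μ_2 (Welch's two-sample t-test, right-tailed).
t = (x̄_1 − x̄_2)/√(s_1²/n_1 + s_2²/n_2) = (528 − 373)/√(87.3²/10 + 191²/13) = 2.595
Welch–Satterthwaite df ≈ 17.67
p-value = P(T ≥ 2.595) ≈ 0.009
Since p ≈ 0.009 < α = 0.025, reject H0; the data support H1.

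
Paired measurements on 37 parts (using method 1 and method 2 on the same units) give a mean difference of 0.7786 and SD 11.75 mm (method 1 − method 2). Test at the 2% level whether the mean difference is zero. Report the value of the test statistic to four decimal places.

H0: μ_d = 0; H1: μ_d ≠ 0 (paired t-test on the differences, two-sided).
t = d̄/(s_d/√n) = 0.7786/(11.75/√37) = 0.4031
df = n − 1 = 36
Two-sided p-value ≈ 0.6893
Since p ≈ 0.6893 > α = 0.02, fail to reject H0; the data do not provide sufficient evidence against H0.

0.4031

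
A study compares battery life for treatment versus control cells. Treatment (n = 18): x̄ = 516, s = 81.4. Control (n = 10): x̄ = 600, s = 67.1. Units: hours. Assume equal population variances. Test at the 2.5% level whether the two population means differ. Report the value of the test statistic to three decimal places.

-2.775

Let group 1 = treatment, group 2 = control. H0: μ_1 = μ_2; H1: μ_1 ≠ μ_2 (two-sample pooled-variance t-test, two-sided).
s_p² = [(18−1)·81.4² + (10−1)·67.1²]/(18+10−2) = 5890.89
t = (516 − 600)/√[5890.89·(1/18 + 1/10)] = -2.775
df = n₁ + n₂ − 2 = 26
Two-sided p-value ≈ 0.010
Since p ≈ 0.010 < α = 0.025, reject H0; the data support H1.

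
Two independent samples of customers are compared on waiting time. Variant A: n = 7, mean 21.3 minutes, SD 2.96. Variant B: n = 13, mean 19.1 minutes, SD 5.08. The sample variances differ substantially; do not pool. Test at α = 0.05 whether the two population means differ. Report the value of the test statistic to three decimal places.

Let group 1 = variant A, group 2 = variant B. H0: μ_1 = μ_2; H1: μ_1 ≠ μ_2 (Welch's two-sample t-test, two-sided).
t = (x̄_1 − x̄_2)/√(s_1²/n_1 + s_2²/n_2) = (21.3 − 19.1)/√(2.96²/7 + 5.08²/13) = 1.223
Welch–Satterthwaite df ≈ 17.77
Two-sided p-value ≈ 0.2374
Since p ≈ 0.2374 > α = 0.05, fail to reject H0; the evidence is not statistically significant.

1.223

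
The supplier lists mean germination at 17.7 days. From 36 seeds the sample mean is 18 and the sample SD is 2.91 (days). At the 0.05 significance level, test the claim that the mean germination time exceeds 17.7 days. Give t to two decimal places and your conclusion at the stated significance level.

H0: μ = 17.7; H1: μ > 17.7 (one-sample t-test, right-tailed).
t = (x̄ − μ₀)/(s/√n) = (18 − 17.7)/(2.91/√36) = 0.62
df = n − 1 = 35
p-value = P(T ≥ 0.62) ≈ 0.2701
Since p ≈ 0.2701 > α = 0.05, fail to reject H0; the data do not provide sufficient evidence against H0.

t = 0.62; fail to reject H0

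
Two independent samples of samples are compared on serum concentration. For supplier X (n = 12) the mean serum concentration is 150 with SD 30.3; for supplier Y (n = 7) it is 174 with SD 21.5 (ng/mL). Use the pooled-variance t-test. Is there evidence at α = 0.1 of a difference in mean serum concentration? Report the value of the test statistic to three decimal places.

-1.834

Let group 1 = supplier X, group 2 = supplier Y. H0: μ_1 = μ_2; H1: μ_1 ≠ μ_2 (two-sample pooled-variance t-test, two-sided).
s_p² = [(12−1)·30.3² + (7−1)·21.5²]/(12+7−2) = 757.205
t = (150 − 174)/√[757.205·(1/12 + 1/7)] = -1.834
df = n₁ + n₂ − 2 = 17
Two-sided p-value ≈ 0.084
Since p ≈ 0.084 < α = 0.1, reject H0; the evidence is statistically significant.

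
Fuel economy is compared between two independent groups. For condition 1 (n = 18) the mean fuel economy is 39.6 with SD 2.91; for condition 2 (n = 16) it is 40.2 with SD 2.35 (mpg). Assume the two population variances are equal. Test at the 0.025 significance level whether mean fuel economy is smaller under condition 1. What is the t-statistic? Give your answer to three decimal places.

-0.656

Let group 1 = condition 1, group 2 = condition 2. H0: μ_1 = μ_2; H1: μ_1 < μ_2 (two-sample pooled-variance t-test, left-tailed).
s_p² = [(18−1)·2.91² + (16−1)·2.35²]/(18+16−2) = 7.08735
t = (39.6 − 40.2)/√[7.08735·(1/18 + 1/16)] = -0.656
df = n₁ + n₂ − 2 = 32
p-value = P(T ≤ -0.656) ≈ 0.258
Since p ≈ 0.258 > α = 0.025, fail to reject H0; the evidence is not statistically significant.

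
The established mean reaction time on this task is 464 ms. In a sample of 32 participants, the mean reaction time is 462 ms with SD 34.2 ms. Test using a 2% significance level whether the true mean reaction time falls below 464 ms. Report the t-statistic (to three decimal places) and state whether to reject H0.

t = -0.331; fail to reject H0

H0: μ = 464; H1: μ < 464 (one-sample t-test, left-tailed).
t = (x̄ − μ₀)/(s/√n) = (462 − 464)/(34.2/√32) = -0.331
df = n − 1 = 31
p-value = P(T ≤ -0.331) ≈ 0.372
Since p ≈ 0.372 > α = 0.02, fail to reject H0; the data do not provide sufficient evidence against H0.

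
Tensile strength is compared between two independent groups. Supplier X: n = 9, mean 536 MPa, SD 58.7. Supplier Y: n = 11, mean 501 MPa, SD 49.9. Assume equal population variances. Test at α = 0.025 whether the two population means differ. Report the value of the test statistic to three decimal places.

1.442

Let group 1 = supplier X, group 2 = supplier Y. H0: μ_1 = μ_2; H1: μ_1 ≠ μ_2 (two-sample pooled-variance t-test, two-sided).
s_p² = [(9−1)·58.7² + (11−1)·49.9²]/(9+11−2) = 2914.76
t = (536 − 501)/√[2914.76·(1/9 + 1/11)] = 1.442
df = n₁ + n₂ − 2 = 18
Two-sided p-value ≈ 0.1664
Since p ≈ 0.1664 > α = 0.025, fail to reject H0; the data do not provide sufficient evidence against H0.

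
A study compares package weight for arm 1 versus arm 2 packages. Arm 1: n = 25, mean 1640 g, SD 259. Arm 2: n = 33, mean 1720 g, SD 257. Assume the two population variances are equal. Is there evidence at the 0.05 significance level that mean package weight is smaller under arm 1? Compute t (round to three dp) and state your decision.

Let group 1 = arm 1, group 2 = arm 2. H0: μ_1 = μ_2; H1: μ_1 < μ_2 (two-sample pooled-variance t-test, left-tailed).
s_p² = [(25−1)·259² + (33−1)·257²]/(25+33−2) = 66491.3
t = (1640 − 1720)/√[66491.3·(1/25 + 1/33)] = -1.170
df = n₁ + n₂ − 2 = 56
p-value = P(T ≤ -1.170) ≈ 0.123
Since p ≈ 0.123 > α = 0.05, fail to reject H0; the evidence is not statistically significant.

t = -1.170; fail to reject H0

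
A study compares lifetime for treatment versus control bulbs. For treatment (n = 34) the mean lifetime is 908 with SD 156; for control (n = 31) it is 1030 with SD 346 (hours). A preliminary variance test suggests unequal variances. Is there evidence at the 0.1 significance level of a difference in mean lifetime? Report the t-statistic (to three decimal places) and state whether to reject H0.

Let group 1 = treatment, group 2 = control. H0: μ_1 = μ_2; H1: μ_1 ≠ μ_2 (Welch's two-sample t-test, two-sided).
t = (x̄_1 − x̄_2)/√(s_1²/n_1 + s_2²/n_2) = (908 − 1030)/√(156²/34 + 346²/31) = -1.803
Welch–Satterthwaite df ≈ 40.87
Two-sided p-value ≈ 0.0787
Since p ≈ 0.0787 < α = 0.1, reject H0; the evidence is statistically significant.

t = -1.803; reject H0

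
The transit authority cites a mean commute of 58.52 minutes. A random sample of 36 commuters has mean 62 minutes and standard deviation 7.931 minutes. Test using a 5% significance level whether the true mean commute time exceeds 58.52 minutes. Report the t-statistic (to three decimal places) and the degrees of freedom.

t = 2.633, df = 35

H0: μ = 58.52; H1: μ > 58.52 (one-sample t-test, right-tailed).
t = (x̄ − μ₀)/(s/√n) = (62 − 58.52)/(7.931/√36) = 2.633
df = n − 1 = 35
p-value = P(T ≥ 2.633) ≈ 0.006
Since p ≈ 0.006 < α = 0.05, reject H0; the data support H1.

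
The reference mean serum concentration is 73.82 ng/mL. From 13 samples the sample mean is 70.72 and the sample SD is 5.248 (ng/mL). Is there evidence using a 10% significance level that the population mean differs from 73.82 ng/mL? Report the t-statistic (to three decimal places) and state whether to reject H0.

t = -2.130; reject H0

H0: μ = 73.82; H1: μ ≠ 73.82 (one-sample t-test, two-sided).
t = (x̄ − μ₀)/(s/√n) = (70.72 − 73.82)/(5.248/√13) = -2.130
df = n − 1 = 12
Two-sided p-value ≈ 0.0546
Since p ≈ 0.0546 < α = 0.1, reject H0; the evidence is statistically significant.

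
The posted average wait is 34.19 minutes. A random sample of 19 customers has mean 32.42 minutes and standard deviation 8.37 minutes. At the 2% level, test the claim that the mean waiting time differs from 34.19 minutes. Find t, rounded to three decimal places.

H0: μ = 34.19; H1: μ ≠ 34.19 (one-sample t-test, two-sided).
t = (x̄ − μ₀)/(s/√n) = (32.42 − 34.19)/(8.37/√19) = -0.922
df = n − 1 = 18
Two-sided p-value ≈ 0.3688
Since p ≈ 0.3688 > α = 0.02, fail to reject H0; the evidence is not statistically significant.

-0.922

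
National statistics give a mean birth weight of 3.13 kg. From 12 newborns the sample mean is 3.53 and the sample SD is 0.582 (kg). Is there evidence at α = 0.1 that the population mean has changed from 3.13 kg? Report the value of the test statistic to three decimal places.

2.381

H0: μ = 3.13; H1: μ ≠ 3.13 (one-sample t-test, two-sided).
t = (x̄ − μ₀)/(s/√n) = (3.53 − 3.13)/(0.582/√12) = 2.381
df = n − 1 = 11
Two-sided p-value ≈ 0.0364
Since p ≈ 0.0364 < α = 0.1, reject H0; the data support H1.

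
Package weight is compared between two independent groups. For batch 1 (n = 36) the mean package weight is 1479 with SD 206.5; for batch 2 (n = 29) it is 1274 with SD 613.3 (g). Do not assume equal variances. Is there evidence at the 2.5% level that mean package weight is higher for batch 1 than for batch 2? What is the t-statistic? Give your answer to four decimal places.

Let group 1 = batch 1, group 2 = batch 2. H0: μ_1 = μ_2; H1: μ_1 > μ_2 (Welch's two-sample t-test, right-tailed).
t = (x̄_1 − x̄_2)/√(s_1²/n_1 + s_2²/n_2) = (1479 − 1274)/√(206.5²/36 + 613.3²/29) = 1.7231
Welch–Satterthwaite df ≈ 33.13
p-value = P(T ≥ 1.7231) ≈ 0.047
Since p ≈ 0.047 > α = 0.025, fail to reject H0; the data do not provide sufficient evidence against H0.

1.7231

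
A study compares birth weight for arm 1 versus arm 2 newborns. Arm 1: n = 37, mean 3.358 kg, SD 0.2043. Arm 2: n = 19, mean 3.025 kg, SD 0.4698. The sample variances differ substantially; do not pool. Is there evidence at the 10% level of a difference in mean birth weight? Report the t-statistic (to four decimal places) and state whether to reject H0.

Let group 1 = arm 1, group 2 = arm 2. H0: μ_1 = μ_2; H1: μ_1 ≠ μ_2 (Welch's two-sample t-test, two-sided).
t = (x̄_1 − x̄_2)/√(s_1²/n_1 + s_2²/n_2) = (3.358 − 3.025)/√(0.2043²/37 + 0.4698²/19) = 2.9497
Welch–Satterthwaite df ≈ 21.56
Two-sided p-value ≈ 0.008
Since p ≈ 0.008 < α = 0.1, reject H0; the data support H1.

t = 2.9497; reject H0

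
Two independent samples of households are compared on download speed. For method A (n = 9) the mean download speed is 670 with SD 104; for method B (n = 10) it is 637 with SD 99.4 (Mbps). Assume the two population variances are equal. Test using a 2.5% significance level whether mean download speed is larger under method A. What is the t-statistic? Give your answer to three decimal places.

0.707

Let group 1 = method A, group 2 = method B. H0: μ_1 = μ_2; H1: μ_1 > μ_2 (two-sample pooled-variance t-test, right-tailed).
s_p² = [(9−1)·104² + (10−1)·99.4²]/(9+10−2) = 10320.7
t = (670 − 637)/√[10320.7·(1/9 + 1/10)] = 0.707
df = n₁ + n₂ − 2 = 17
p-value = P(T ≥ 0.707) ≈ 0.245
Since p ≈ 0.245 > α = 0.025, fail to reject H0; the evidence is not statistically significant.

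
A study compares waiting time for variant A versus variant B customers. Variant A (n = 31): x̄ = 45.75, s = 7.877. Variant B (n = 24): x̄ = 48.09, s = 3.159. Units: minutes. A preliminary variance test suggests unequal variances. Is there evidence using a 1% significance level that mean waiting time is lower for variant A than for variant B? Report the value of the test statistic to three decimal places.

-1.505

Let group 1 = variant A, group 2 = variant B. H0: μ_1 = μ_2; H1: μ_1 < μ_2 (Welch's two-sample t-test, left-tailed).
t = (x̄_1 − x̄_2)/√(s_1²/n_1 + s_2²/n_2) = (45.75 − 48.09)/√(7.877²/31 + 3.159²/24) = -1.505
Welch–Satterthwaite df ≈ 41.43
p-value = P(T ≤ -1.505) ≈ 0.0700
Since p ≈ 0.0700 > α = 0.01, fail to reject H0; the evidence is not statistically significant.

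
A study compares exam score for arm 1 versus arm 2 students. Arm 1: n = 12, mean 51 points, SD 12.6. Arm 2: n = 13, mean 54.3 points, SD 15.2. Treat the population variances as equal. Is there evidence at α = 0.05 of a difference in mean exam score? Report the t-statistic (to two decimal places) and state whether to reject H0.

Let group 1 = arm 1, group 2 = arm 2. H0: μ_1 = μ_2; H1: μ_1 ≠ μ_2 (two-sample pooled-variance t-test, two-sided).
s_p² = [(12−1)·12.6² + (13−1)·15.2²]/(12+13−2) = 196.471
t = (51 − 54.3)/√[196.471·(1/12 + 1/13)] = -0.59
df = n₁ + n₂ − 2 = 23
Two-sided p-value ≈ 0.5622
Since p ≈ 0.5622 > α = 0.05, fail to reject H0; the evidence is not statistically significant.

t = -0.59; fail to reject H0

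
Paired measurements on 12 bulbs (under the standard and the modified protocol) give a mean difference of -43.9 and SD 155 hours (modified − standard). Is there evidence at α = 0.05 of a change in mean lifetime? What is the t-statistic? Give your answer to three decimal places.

-0.981

H0: μ_d = 0; H1: μ_d ≠ 0 (paired t-test on the differences, two-sided).
t = d̄/(s_d/√n) = -43.9/(155/√12) = -0.981
df = n − 1 = 11
Two-sided p-value ≈ 0.348
Since p ≈ 0.348 > α = 0.05, fail to reject H0; the data do not provide sufficient evidence against H0.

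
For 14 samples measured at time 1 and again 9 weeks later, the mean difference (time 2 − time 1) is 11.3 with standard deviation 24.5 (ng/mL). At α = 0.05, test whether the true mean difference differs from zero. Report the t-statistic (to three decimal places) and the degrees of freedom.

t = 1.726, df = 13

H0: μ_d = 0; H1: μ_d ≠ 0 (paired t-test on the differences, two-sided).
t = d̄/(s_d/√n) = 11.3/(24.5/√14) = 1.726
df = n − 1 = 13
Two-sided p-value ≈ 0.108
Since p ≈ 0.108 > α = 0.05, fail to reject H0; the data do not provide sufficient evidence against H0.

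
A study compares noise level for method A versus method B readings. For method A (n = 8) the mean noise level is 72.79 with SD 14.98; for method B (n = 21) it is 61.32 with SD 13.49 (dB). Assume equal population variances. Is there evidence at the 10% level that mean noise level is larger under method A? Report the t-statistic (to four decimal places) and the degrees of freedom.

Let group 1 = method A, group 2 = method B. H0: μ_1 = μ_2; H1: μ_1 > μ_2 (two-sample pooled-variance t-test, right-tailed).
s_p² = [(8−1)·14.98² + (21−1)·13.49²]/(8+21−2) = 192.978
t = (72.79 − 61.32)/√[192.978·(1/8 + 1/21)] = 1.9873
df = n₁ + n₂ − 2 = 27
p-value = P(T ≥ 1.9873) ≈ 0.029
Since p ≈ 0.029 < α = 0.1, reject H0; the evidence is statistically significant.

t = 1.9873, df = 27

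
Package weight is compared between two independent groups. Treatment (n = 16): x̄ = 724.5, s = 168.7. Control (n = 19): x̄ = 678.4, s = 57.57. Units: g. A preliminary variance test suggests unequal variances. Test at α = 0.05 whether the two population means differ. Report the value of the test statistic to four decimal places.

1.0431

Let group 1 = treatment, group 2 = control. H0: μ_1 = μ_2; H1: μ_1 ≠ μ_2 (Welch's two-sample t-test, two-sided).
t = (x̄_1 − x̄_2)/√(s_1²/n_1 + s_2²/n_2) = (724.5 − 678.4)/√(168.7²/16 + 57.57²/19) = 1.0431
Welch–Satterthwaite df ≈ 17.94
Two-sided p-value ≈ 0.311
Since p ≈ 0.311 > α = 0.05, fail to reject H0; the data do not provide sufficient evidence against H0.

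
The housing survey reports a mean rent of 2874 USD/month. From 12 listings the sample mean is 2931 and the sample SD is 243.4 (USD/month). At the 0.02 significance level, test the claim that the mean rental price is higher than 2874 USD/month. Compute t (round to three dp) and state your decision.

H0: μ = 2874; H1: μ > 2874 (one-sample t-test, right-tailed).
t = (x̄ − μ₀)/(s/√n) = (2931 − 2874)/(243.4/√12) = 0.811
df = n − 1 = 11
p-value = P(T ≥ 0.811) ≈ 0.217
Since p ≈ 0.217 > α = 0.02, fail to reject H0; the data do not provide sufficient evidence against H0.

t = 0.811; fail to reject H0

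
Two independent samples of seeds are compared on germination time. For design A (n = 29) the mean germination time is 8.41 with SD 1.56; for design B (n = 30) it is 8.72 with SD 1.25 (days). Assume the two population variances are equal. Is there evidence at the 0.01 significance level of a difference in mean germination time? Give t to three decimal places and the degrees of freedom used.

t = -0.844, df = 57

Let group 1 = design A, group 2 = design B. H0: μ_1 = μ_2; H1: μ_1 ≠ μ_2 (two-sample pooled-variance t-test, two-sided).
s_p² = [(29−1)·1.56² + (30−1)·1.25²]/(29+30−2) = 1.99041
t = (8.41 − 8.72)/√[1.99041·(1/29 + 1/30)] = -0.844
df = n₁ + n₂ − 2 = 57
Two-sided p-value ≈ 0.402
Since p ≈ 0.402 > α = 0.01, fail to reject H0; the evidence is not statistically significant.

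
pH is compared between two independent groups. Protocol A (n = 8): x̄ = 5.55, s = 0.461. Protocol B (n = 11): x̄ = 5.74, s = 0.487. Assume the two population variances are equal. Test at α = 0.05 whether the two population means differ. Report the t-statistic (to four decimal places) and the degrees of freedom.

Let group 1 = protocol A, group 2 = protocol B. H0: μ_1 = μ_2; H1: μ_1 ≠ μ_2 (two-sample pooled-variance t-test, two-sided).
s_p² = [(8−1)·0.461² + (11−1)·0.487²]/(8+11−2) = 0.22702
t = (5.55 − 5.74)/√[0.22702·(1/8 + 1/11)] = -0.8582
df = n₁ + n₂ − 2 = 17
Two-sided p-value ≈ 0.403
Since p ≈ 0.403 > α = 0.05, fail to reject H0; the data do not provide sufficient evidence against H0.

t = -0.8582, df = 17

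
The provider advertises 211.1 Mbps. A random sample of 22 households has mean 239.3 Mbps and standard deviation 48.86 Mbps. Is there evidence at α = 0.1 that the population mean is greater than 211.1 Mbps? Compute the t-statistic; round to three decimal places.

2.707

H0: μ = 211.1; H1: μ > 211.1 (one-sample t-test, right-tailed).
t = (x̄ − μ₀)/(s/√n) = (239.3 − 211.1)/(48.86/√22) = 2.707
df = n − 1 = 21
p-value = P(T ≥ 2.707) ≈ 0.0066
Since p ≈ 0.0066 < α = 0.1, reject H0; the evidence is statistically significant.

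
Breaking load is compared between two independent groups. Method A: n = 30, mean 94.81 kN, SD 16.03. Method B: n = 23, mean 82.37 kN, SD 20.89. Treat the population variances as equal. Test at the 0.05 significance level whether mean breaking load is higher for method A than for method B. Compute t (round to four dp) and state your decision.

t = 2.4547; reject H0

Let group 1 = method A, group 2 = method B. H0: μ_1 = μ_2; H1: μ_1 > μ_2 (two-sample pooled-variance t-test, right-tailed).
s_p² = [(30−1)·16.03² + (23−1)·20.89²]/(30+23−2) = 334.363
t = (94.81 − 82.37)/√[334.363·(1/30 + 1/23)] = 2.4547
df = n₁ + n₂ − 2 = 51
p-value = P(T ≥ 2.4547) ≈ 0.009
Since p ≈ 0.009 < α = 0.05, reject H0; the evidence is statistically significant.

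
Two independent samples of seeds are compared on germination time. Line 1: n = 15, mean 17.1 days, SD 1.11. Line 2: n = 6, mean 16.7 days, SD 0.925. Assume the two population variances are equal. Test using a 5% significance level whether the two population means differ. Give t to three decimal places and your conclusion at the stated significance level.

t = 0.778; fail to reject H0

Let group 1 = line 1, group 2 = line 2. H0: μ_1 = μ_2; H1: μ_1 ≠ μ_2 (two-sample pooled-variance t-test, two-sided).
s_p² = [(15−1)·1.11² + (6−1)·0.925²]/(15+6−2) = 1.13303
t = (17.1 − 16.7)/√[1.13303·(1/15 + 1/6)] = 0.778
df = n₁ + n₂ − 2 = 19
Two-sided p-value ≈ 0.4462
Since p ≈ 0.4462 > α = 0.05, fail to reject H0; the data do not provide sufficient evidence against H0.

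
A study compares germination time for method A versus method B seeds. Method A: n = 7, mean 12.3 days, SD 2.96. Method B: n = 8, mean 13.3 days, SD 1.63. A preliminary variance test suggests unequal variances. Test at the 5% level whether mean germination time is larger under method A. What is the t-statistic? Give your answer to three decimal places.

-0.795

Let group 1 = method A, group 2 = method B. H0: μ_1 = μ_2; H1: μ_1 > μ_2 (Welch's two-sample t-test, right-tailed).
t = (x̄_1 − x̄_2)/√(s_1²/n_1 + s_2²/n_2) = (12.3 − 13.3)/√(2.96²/7 + 1.63²/8) = -0.795
Welch–Satterthwaite df ≈ 9.06
p-value = P(T ≥ -0.795) ≈ 0.7764
Since p ≈ 0.7764 > α = 0.05, fail to reject H0; the evidence is not statistically significant.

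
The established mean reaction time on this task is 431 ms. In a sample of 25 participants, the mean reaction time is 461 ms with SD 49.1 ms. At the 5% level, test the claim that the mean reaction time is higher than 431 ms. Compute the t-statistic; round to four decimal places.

H0: μ = 431; H1: μ > 431 (one-sample t-test, right-tailed).
t = (x̄ − μ₀)/(s/√n) = (461 − 431)/(49.1/√25) = 3.0550
df = n − 1 = 24
p-value = P(T ≥ 3.0550) ≈ 0.0027
Since p ≈ 0.0027 < α = 0.05, reject H0; the evidence is statistically significant.

3.0550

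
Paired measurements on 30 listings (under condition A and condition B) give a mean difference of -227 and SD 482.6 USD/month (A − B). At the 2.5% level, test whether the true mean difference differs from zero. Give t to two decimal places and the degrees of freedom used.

H0: μ_d = 0; H1: μ_d ≠ 0 (paired t-test on the differences, two-sided).
t = d̄/(s_d/√n) = -227/(482.6/√30) = -2.58
df = n − 1 = 29
Two-sided p-value ≈ 0.0153
Since p ≈ 0.0153 < α = 0.025, reject H0; the data support H1.

t = -2.58, df = 29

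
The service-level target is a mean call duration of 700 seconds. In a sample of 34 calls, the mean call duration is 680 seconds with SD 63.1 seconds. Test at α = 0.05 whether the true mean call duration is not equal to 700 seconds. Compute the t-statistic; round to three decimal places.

-1.848

H0: μ = 700; H1: μ ≠ 700 (one-sample t-test, two-sided).
t = (x̄ − μ₀)/(s/√n) = (680 − 700)/(63.1/√34) = -1.848
df = n − 1 = 33
Two-sided p-value ≈ 0.074
Since p ≈ 0.074 > α = 0.05, fail to reject H0; the evidence is not statistically significant.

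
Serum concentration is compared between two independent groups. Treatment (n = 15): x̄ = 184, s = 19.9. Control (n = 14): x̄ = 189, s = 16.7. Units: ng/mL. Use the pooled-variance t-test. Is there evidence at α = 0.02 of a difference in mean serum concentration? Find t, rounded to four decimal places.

-0.7301

Let group 1 = treatment, group 2 = control. H0: μ_1 = μ_2; H1: μ_1 ≠ μ_2 (two-sample pooled-variance t-test, two-sided).
s_p² = [(15−1)·19.9² + (14−1)·16.7²]/(15+14−2) = 339.619
t = (184 − 189)/√[339.619·(1/15 + 1/14)] = -0.7301
df = n₁ + n₂ − 2 = 27
Two-sided p-value ≈ 0.4716
Since p ≈ 0.4716 > α = 0.02, fail to reject H0; the evidence is not statistically significant.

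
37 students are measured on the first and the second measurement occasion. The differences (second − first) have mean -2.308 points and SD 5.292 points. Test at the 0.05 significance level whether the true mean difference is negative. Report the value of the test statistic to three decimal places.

H0: μ_d = 0; H1: μ_d < 0 (paired t-test on the differences, left-tailed).
t = d̄/(s_d/√n) = -2.308/(5.292/√37) = -2.653
df = n − 1 = 36
p-value = P(T ≤ -2.653) ≈ 0.006
Since p ≈ 0.006 < α = 0.05, reject H0; the evidence is statistically significant.

-2.653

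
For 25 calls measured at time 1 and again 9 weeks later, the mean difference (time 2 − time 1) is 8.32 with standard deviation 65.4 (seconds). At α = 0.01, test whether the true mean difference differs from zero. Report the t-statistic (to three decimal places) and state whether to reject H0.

H0: μ_d = 0; H1: μ_d ≠ 0 (paired t-test on the differences, two-sided).
t = d̄/(s_d/√n) = 8.32/(65.4/√25) = 0.636
df = n − 1 = 24
Two-sided p-value ≈ 0.531
Since p ≈ 0.531 > α = 0.01, fail to reject H0; the data do not provide sufficient evidence against H0.

t = 0.636; fail to reject H0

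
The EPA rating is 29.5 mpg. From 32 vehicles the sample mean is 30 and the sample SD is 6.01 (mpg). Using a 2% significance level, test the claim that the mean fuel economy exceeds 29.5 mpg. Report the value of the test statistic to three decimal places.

H0: μ = 29.5; H1: μ > 29.5 (one-sample t-test, right-tailed).
t = (x̄ − μ₀)/(s/√n) = (30 − 29.5)/(6.01/√32) = 0.471
df = n − 1 = 31
p-value = P(T ≥ 0.471) ≈ 0.3206
Since p ≈ 0.3206 > α = 0.02, fail to reject H0; the data do not provide sufficient evidence against H0.

0.471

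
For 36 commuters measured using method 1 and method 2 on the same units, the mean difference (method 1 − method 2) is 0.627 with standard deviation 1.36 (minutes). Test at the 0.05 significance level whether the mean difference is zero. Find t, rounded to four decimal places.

H0: μ_d = 0; H1: μ_d ≠ 0 (paired t-test on the differences, two-sided).
t = d̄/(s_d/√n) = 0.627/(1.36/√36) = 2.7662
df = n − 1 = 35
Two-sided p-value ≈ 0.009
Since p ≈ 0.009 < α = 0.05, reject H0; the data support H1.

2.7662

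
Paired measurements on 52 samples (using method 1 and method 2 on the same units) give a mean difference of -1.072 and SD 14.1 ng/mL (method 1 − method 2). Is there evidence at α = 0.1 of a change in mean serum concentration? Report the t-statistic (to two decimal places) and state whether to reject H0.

t = -0.55; fail to reject H0

H0: μ_d = 0; H1: μ_d ≠ 0 (paired t-test on the differences, two-sided).
t = d̄/(s_d/√n) = -1.072/(14.1/√52) = -0.55
df = n − 1 = 51
Two-sided p-value ≈ 0.5859
Since p ≈ 0.5859 > α = 0.1, fail to reject H0; the data do not provide sufficient evidence against H0.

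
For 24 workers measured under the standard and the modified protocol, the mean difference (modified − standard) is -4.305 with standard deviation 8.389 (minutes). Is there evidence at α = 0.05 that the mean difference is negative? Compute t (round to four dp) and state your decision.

t = -2.5140; reject H0

H0: μ_d = 0; H1: μ_d < 0 (paired t-test on the differences, left-tailed).
t = d̄/(s_d/√n) = -4.305/(8.389/√24) = -2.5140
df = n − 1 = 23
p-value = P(T ≤ -2.5140) ≈ 0.010
Since p ≈ 0.010 < α = 0.05, reject H0; the evidence is statistically significant.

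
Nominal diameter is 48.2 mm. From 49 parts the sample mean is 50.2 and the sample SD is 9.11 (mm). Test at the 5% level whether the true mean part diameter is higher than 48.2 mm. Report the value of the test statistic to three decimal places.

1.537

H0: μ = 48.2; H1: μ > 48.2 (one-sample t-test, right-tailed).
t = (x̄ − μ₀)/(s/√n) = (50.2 − 48.2)/(9.11/√49) = 1.537
df = n − 1 = 48
p-value = P(T ≥ 1.537) ≈ 0.0655
Since p ≈ 0.0655 > α = 0.05, fail to reject H0; the evidence is not statistically significant.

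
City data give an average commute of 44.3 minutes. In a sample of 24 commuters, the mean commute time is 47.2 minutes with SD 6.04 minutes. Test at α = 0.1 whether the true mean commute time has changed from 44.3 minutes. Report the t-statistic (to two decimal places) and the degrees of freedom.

t = 2.35, df = 23

H0: μ = 44.3; H1: μ ≠ 44.3 (one-sample t-test, two-sided).
t = (x̄ − μ₀)/(s/√n) = (47.2 − 44.3)/(6.04/√24) = 2.35
df = n − 1 = 23
Two-sided p-value ≈ 0.028
Since p ≈ 0.028 < α = 0.1, reject H0; the evidence is statistically significant.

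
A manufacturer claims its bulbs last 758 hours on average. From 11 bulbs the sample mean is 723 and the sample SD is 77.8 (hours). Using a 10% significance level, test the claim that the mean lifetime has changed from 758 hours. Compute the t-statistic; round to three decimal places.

-1.492

H0: μ = 758; H1: μ ≠ 758 (one-sample t-test, two-sided).
t = (x̄ − μ₀)/(s/√n) = (723 − 758)/(77.8/√11) = -1.492
df = n − 1 = 10
Two-sided p-value ≈ 0.1665
Since p ≈ 0.1665 > α = 0.1, fail to reject H0; the evidence is not statistically significant.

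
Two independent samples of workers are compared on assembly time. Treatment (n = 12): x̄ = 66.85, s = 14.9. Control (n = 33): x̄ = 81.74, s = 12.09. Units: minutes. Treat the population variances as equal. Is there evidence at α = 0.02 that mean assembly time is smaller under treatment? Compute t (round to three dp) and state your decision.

Let group 1 = treatment, group 2 = control. H0: μ_1 = μ_2; H1: μ_1 < μ_2 (two-sample pooled-variance t-test, left-tailed).
s_p² = [(12−1)·14.9² + (33−1)·12.09²]/(12+33−2) = 165.57
t = (66.85 − 81.74)/√[165.57·(1/12 + 1/33)] = -3.433
df = n₁ + n₂ − 2 = 43
p-value = P(T ≤ -3.433) ≈ 0.001
Since p ≈ 0.001 < α = 0.02, reject H0; the evidence is statistically significant.

t = -3.433; reject H0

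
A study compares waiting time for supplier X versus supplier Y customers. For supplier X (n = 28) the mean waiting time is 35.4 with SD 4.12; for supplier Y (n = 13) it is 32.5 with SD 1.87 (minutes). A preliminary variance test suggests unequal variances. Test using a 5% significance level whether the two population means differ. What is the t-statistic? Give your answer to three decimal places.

Let group 1 = supplier X, group 2 = supplier Y. H0: μ_1 = μ_2; H1: μ_1 ≠ μ_2 (Welch's two-sample t-test, two-sided).
t = (x̄_1 − x̄_2)/√(s_1²/n_1 + s_2²/n_2) = (35.4 − 32.5)/√(4.12²/28 + 1.87²/13) = 3.100
Welch–Satterthwaite df ≈ 39.00
Two-sided p-value ≈ 0.004
Since p ≈ 0.004 < α = 0.05, reject H0; the evidence is statistically significant.

3.100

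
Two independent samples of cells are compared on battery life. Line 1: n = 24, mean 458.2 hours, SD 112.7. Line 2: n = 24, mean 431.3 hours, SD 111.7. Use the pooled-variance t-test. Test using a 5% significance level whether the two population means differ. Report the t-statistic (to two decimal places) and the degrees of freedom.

t = 0.83, df = 46

Let group 1 = line 1, group 2 = line 2. H0: μ_1 = μ_2; H1: μ_1 ≠ μ_2 (two-sample pooled-variance t-test, two-sided).
s_p² = [(24−1)·112.7² + (24−1)·111.7²]/(24+24−2) = 12589.1
t = (458.2 − 431.3)/√[12589.1·(1/24 + 1/24)] = 0.83
df = n₁ + n₂ − 2 = 46
Two-sided p-value ≈ 0.4105
Since p ≈ 0.4105 > α = 0.05, fail to reject H0; the data do not provide sufficient evidence against H0.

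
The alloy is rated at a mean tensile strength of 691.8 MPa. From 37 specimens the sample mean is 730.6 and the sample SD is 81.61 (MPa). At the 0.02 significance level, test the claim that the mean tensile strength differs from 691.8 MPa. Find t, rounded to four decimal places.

2.8919

H0: μ = 691.8; H1: μ ≠ 691.8 (one-sample t-test, two-sided).
t = (x̄ − μ₀)/(s/√n) = (730.6 − 691.8)/(81.61/√37) = 2.8919
df = n − 1 = 36
Two-sided p-value ≈ 0.006
Since p ≈ 0.006 < α = 0.02, reject H0; the data support H1.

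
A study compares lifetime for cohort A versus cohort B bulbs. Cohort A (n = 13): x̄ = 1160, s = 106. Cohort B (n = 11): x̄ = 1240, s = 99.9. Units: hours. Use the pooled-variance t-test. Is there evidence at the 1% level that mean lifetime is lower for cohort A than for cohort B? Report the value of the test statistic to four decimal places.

Let group 1 = cohort A, group 2 = cohort B. H0: μ_1 = μ_2; H1: μ_1 < μ_2 (two-sample pooled-variance t-test, left-tailed).
s_p² = [(13−1)·106² + (11−1)·99.9²]/(13+11−2) = 10665.1
t = (1160 − 1240)/√[10665.1·(1/13 + 1/11)] = -1.8909
df = n₁ + n₂ − 2 = 22
p-value = P(T ≤ -1.8909) ≈ 0.036
Since p ≈ 0.036 > α = 0.01, fail to reject H0; the evidence is not statistically significant.

-1.8909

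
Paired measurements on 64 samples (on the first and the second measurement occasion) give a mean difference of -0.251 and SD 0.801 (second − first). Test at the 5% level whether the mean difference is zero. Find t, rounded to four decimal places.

H0: μ_d = 0; H1: μ_d ≠ 0 (paired t-test on the differences, two-sided).
t = d̄/(s_d/√n) = -0.251/(0.801/√64) = -2.5069
df = n − 1 = 63
Two-sided p-value ≈ 0.015
Since p ≈ 0.015 < α = 0.05, reject H0; the data support H1.

-2.5069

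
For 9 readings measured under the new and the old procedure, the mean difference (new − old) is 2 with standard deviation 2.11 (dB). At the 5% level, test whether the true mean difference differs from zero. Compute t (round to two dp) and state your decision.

t = 2.84; reject H0

H0: μ_d = 0; H1: μ_d ≠ 0 (paired t-test on the differences, two-sided).
t = d̄/(s_d/√n) = 2/(2.11/√9) = 2.84
df = n − 1 = 8
Two-sided p-value ≈ 0.0217
Since p ≈ 0.0217 < α = 0.05, reject H0; the data support H1.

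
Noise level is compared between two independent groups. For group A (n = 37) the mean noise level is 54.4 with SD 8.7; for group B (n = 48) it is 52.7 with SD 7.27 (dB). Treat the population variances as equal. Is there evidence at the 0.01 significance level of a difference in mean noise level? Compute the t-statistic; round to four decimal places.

Let group 1 = group A, group 2 = group B. H0: μ_1 = μ_2; H1: μ_1 ≠ μ_2 (two-sample pooled-variance t-test, two-sided).
s_p² = [(37−1)·8.7² + (48−1)·7.27²]/(37+48−2) = 62.7581
t = (54.4 − 52.7)/√[62.7581·(1/37 + 1/48)] = 0.9809
df = n₁ + n₂ − 2 = 83
Two-sided p-value ≈ 0.329
Since p ≈ 0.329 > α = 0.01, fail to reject H0; the data do not provide sufficient evidence against H0.

0.9809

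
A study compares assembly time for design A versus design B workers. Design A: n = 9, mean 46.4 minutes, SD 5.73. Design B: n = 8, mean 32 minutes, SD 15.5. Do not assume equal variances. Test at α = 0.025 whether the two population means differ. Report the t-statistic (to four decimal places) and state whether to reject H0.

t = 2.4813; fail to reject H0

Let group 1 = design A, group 2 = design B. H0: μ_1 = μ_2; H1: μ_1 ≠ μ_2 (Welch's two-sample t-test, two-sided).
t = (x̄_1 − x̄_2)/√(s_1²/n_1 + s_2²/n_2) = (46.4 − 32)/√(5.73²/9 + 15.5²/8) = 2.4813
Welch–Satterthwaite df ≈ 8.69
Two-sided p-value ≈ 0.0358
Since p ≈ 0.0358 > α = 0.025, fail to reject H0; the evidence is not statistically significant.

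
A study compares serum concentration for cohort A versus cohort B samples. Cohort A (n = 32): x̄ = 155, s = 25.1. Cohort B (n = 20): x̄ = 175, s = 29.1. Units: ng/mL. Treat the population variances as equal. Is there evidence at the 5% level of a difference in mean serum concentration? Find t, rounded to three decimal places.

-2.629

Let group 1 = cohort A, group 2 = cohort B. H0: μ_1 = μ_2; H1: μ_1 ≠ μ_2 (two-sample pooled-variance t-test, two-sided).
s_p² = [(32−1)·25.1² + (20−1)·29.1²]/(32+20−2) = 712.394
t = (155 − 175)/√[712.394·(1/32 + 1/20)] = -2.629
df = n₁ + n₂ − 2 = 50
Two-sided p-value ≈ 0.011
Since p ≈ 0.011 < α = 0.05, reject H0; the evidence is statistically significant.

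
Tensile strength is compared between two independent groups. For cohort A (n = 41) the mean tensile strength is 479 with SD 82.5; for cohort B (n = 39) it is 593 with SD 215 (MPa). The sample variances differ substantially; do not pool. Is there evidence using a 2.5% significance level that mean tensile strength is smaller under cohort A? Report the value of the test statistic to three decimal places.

Let group 1 = cohort A, group 2 = cohort B. H0: μ_1 = μ_2; H1: μ_1 < μ_2 (Welch's two-sample t-test, left-tailed).
t = (x̄_1 − x̄_2)/√(s_1²/n_1 + s_2²/n_2) = (479 − 593)/√(82.5²/41 + 215²/39) = -3.101
Welch–Satterthwaite df ≈ 48.49
p-value = P(T ≤ -3.101) ≈ 0.0016
Since p ≈ 0.0016 < α = 0.025, reject H0; the evidence is statistically significant.

-3.101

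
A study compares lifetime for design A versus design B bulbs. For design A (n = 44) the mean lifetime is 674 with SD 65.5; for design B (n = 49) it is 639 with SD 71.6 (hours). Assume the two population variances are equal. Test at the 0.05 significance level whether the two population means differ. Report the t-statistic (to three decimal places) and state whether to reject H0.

Let group 1 = design A, group 2 = design B. H0: μ_1 = μ_2; H1: μ_1 ≠ μ_2 (two-sample pooled-variance t-test, two-sided).
s_p² = [(44−1)·65.5² + (49−1)·71.6²]/(44+49−2) = 4731.38
t = (674 − 639)/√[4731.38·(1/44 + 1/49)] = 2.450
df = n₁ + n₂ − 2 = 91
Two-sided p-value ≈ 0.0162
Since p ≈ 0.0162 < α = 0.05, reject H0; the data support H1.

t = 2.450; reject H0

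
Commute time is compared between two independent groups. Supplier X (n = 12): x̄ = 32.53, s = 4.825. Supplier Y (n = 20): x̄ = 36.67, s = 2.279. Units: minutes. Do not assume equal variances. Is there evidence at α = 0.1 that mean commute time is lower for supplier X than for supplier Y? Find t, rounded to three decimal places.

-2.791

Let group 1 = supplier X, group 2 = supplier Y. H0: μ_1 = μ_2; H1: μ_1 < μ_2 (Welch's two-sample t-test, left-tailed).
t = (x̄_1 − x̄_2)/√(s_1²/n_1 + s_2²/n_2) = (32.53 − 36.67)/√(4.825²/12 + 2.279²/20) = -2.791
Welch–Satterthwaite df ≈ 14.00
p-value = P(T ≤ -2.791) ≈ 0.0072
Since p ≈ 0.0072 < α = 0.1, reject H0; the data support H1.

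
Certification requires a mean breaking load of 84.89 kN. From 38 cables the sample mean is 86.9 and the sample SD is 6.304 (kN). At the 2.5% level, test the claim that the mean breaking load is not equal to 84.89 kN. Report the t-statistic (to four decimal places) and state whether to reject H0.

t = 1.9655; fail to reject H0

H0: μ = 84.89; H1: μ ≠ 84.89 (one-sample t-test, two-sided).
t = (x̄ − μ₀)/(s/√n) = (86.9 − 84.89)/(6.304/√38) = 1.9655
df = n − 1 = 37
Two-sided p-value ≈ 0.0569
Since p ≈ 0.0569 > α = 0.025, fail to reject H0; the evidence is not statistically significant.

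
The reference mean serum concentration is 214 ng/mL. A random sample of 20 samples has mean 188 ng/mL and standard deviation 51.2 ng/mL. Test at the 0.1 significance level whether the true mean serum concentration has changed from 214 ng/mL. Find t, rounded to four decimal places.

-2.2710

H0: μ = 214; H1: μ ≠ 214 (one-sample t-test, two-sided).
t = (x̄ − μ₀)/(s/√n) = (188 − 214)/(51.2/√20) = -2.2710
df = n − 1 = 19
Two-sided p-value ≈ 0.0350
Since p ≈ 0.0350 < α = 0.1, reject H0; the evidence is statistically significant.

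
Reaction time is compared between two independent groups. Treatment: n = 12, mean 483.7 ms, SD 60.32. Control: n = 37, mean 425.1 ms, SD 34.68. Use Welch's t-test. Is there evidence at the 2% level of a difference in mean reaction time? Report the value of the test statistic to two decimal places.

3.20

Let group 1 = treatment, group 2 = control. H0: μ_1 = μ_2; H1: μ_1 ≠ μ_2 (Welch's two-sample t-test, two-sided).
t = (x̄_1 − x̄_2)/√(s_1²/n_1 + s_2²/n_2) = (483.7 − 425.1)/√(60.32²/12 + 34.68²/37) = 3.20
Welch–Satterthwaite df ≈ 13.44
Two-sided p-value ≈ 0.0067
Since p ≈ 0.0067 < α = 0.02, reject H0; the evidence is statistically significant.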